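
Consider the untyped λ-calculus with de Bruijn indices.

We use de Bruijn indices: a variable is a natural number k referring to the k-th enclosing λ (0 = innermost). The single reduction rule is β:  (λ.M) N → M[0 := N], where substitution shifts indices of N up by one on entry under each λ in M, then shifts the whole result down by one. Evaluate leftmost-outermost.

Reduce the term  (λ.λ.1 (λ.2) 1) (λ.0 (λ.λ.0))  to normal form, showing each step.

Answer: normal form = λ.λ.0  (in 6 steps)

Working:
  start: (λ.λ.1 (λ.2) 1) (λ.0 (λ.λ.0))
  →1  λ.(λ.0 (λ.λ.0)) (λ.λ.0 (λ.λ.0)) (λ.0 (λ.λ.0))
  →2  λ.(λ.λ.0 (λ.λ.0)) (λ.λ.0) (λ.0 (λ.λ.0))
  →3  λ.(λ.0 (λ.λ.0)) (λ.0 (λ.λ.0))
  →4  λ.(λ.0 (λ.λ.0)) (λ.λ.0)
  →5  λ.(λ.λ.0) (λ.λ.0)
  →6  λ.λ.0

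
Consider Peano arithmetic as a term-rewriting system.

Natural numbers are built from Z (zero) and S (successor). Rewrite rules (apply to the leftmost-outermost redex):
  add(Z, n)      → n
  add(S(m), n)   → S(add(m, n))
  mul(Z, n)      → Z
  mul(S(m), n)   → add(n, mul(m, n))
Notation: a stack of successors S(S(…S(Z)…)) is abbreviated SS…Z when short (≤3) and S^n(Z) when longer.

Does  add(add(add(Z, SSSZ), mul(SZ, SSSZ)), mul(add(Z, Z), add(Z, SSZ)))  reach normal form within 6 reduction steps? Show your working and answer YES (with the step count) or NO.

  start: add(add(add(Z, SSSZ), mul(SZ, SSSZ)), mul(add(Z, Z), add(Z, SSZ)))
  [1] add(add(SSSZ, mul(SZ, SSSZ)), mul(add(Z, Z), add(Z, SSZ)))
  [2] add(S(add(SSZ, mul(SZ, SSSZ))), mul(add(Z, Z), add(Z, SSZ)))
  [3] S(add(add(SSZ, mul(SZ, SSSZ)), mul(add(Z, Z), add(Z, SSZ))))
  [4] S(add(S(add(SZ, mul(SZ, SSSZ))), mul(add(Z, Z), add(Z, SSZ))))
  [5] S(S(add(add(SZ, mul(SZ, SSSZ)), mul(add(Z, Z), add(Z, SSZ)))))
  [6] S(S(add(S(add(Z, mul(SZ, SSSZ))), mul(add(Z, Z), add(Z, SSZ)))))

Answer: NO — after 6 steps the term is S(S(add(S(add(Z, mul(SZ, SSSZ))), mul(add(Z, Z), add(Z, SSZ))))), not yet normal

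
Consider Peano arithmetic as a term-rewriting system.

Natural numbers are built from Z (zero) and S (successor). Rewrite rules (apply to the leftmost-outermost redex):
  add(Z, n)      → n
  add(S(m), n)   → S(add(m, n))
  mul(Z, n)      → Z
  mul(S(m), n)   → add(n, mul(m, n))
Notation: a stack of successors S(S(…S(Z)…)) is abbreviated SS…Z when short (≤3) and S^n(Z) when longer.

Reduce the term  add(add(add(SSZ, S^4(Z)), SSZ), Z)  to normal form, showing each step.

  start: add(add(add(SSZ, S^4(Z)), SSZ), Z)
  step 1: add(add(S(add(SZ, S^4(Z))), SSZ), Z)
  step 2: add(S(add(add(SZ, S^4(Z)), SSZ)), Z)
  step 3: S(add(add(add(SZ, S^4(Z)), SSZ), Z))
  step 4: S(add(add(S(add(Z, S^4(Z))), SSZ), Z))
  step 5: S(add(S(add(add(Z, S^4(Z)), SSZ)), Z))
  step 6: S(S(add(add(add(Z, S^4(Z)), SSZ), Z)))
  step 7: S(S(add(add(S^4(Z), SSZ), Z)))
  step 8: S(S(add(S(add(SSSZ, SSZ)), Z)))
  step 9: S(S(S(add(add(SSSZ, SSZ), Z))))
  step 10: S(S(S(add(S(add(SSZ, SSZ)), Z))))
  step 11: S(S(S(S(add(add(SSZ, SSZ), Z)))))
  step 12: S(S(S(S(add(S(add(SZ, SSZ)), Z)))))
  step 13: S(S(S(S(S(add(add(SZ, SSZ), Z))))))
  step 14: S(S(S(S(S(add(S(add(Z, SSZ)), Z))))))
  step 15: S(S(S(S(S(S(add(add(Z, SSZ), Z)))))))
  step 16: S(S(S(S(S(S(add(SSZ, Z)))))))
  step 17: S(S(S(S(S(S(S(add(SZ, Z))))))))
  step 18: S(S(S(S(S(S(S(S(add(Z, Z)))))))))
  step 19: S^8(Z)

Answer: normal form = S^8(Z)  (in 19 steps)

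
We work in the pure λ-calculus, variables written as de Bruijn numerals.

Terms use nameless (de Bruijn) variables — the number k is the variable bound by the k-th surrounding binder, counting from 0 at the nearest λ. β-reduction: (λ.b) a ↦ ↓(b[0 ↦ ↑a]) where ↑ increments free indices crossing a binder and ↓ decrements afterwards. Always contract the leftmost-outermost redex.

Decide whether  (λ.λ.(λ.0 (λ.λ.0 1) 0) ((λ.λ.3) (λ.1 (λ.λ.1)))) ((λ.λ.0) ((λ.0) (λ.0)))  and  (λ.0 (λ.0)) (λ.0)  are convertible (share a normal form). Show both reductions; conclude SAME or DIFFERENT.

Term A:
  start: (λ.λ.(λ.0 (λ.λ.0 1) 0) ((λ.λ.3) (λ.1 (λ.λ.1)))) ((λ.λ.0) ((λ.0) (λ.0)))
  →1  λ.(λ.0 (λ.λ.0 1) 0) ((λ.λ.(λ.λ.0) ((λ.0) (λ.0))) (λ.1 (λ.λ.1)))
  →2  λ.(λ.λ.(λ.λ.0) ((λ.0) (λ.0))) (λ.1 (λ.λ.1)) (λ.λ.0 1) ((λ.λ.(λ.λ.0) ((λ.0) (λ.0))) (λ.1 (λ.λ.1)))
  →3  λ.(λ.(λ.λ.0) ((λ.0) (λ.0))) (λ.λ.0 1) ((λ.λ.(λ.λ.0) ((λ.0) (λ.0))) (λ.1 (λ.λ.1)))
  →4  λ.(λ.λ.0) ((λ.0) (λ.0)) ((λ.λ.(λ.λ.0) ((λ.0) (λ.0))) (λ.1 (λ.λ.1)))
  →5  λ.(λ.0) ((λ.λ.(λ.λ.0) ((λ.0) (λ.0))) (λ.1 (λ.λ.1)))
  →6  λ.(λ.λ.(λ.λ.0) ((λ.0) (λ.0))) (λ.1 (λ.λ.1))
  →7  λ.λ.(λ.λ.0) ((λ.0) (λ.0))
  →8  λ.λ.λ.0

Term B:
  start: (λ.0 (λ.0)) (λ.0)
  →1  (λ.0) (λ.0)
  →2  λ.0

Answer: DIFFERENT — A ⇓ λ.λ.λ.0, B ⇓ λ.0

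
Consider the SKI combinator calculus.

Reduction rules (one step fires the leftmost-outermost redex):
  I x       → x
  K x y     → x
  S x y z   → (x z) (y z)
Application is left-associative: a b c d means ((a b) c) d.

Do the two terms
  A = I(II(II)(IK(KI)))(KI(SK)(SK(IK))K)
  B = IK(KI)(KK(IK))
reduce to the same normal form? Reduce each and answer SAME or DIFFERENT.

Answer: SAME — A ⇓ KI, B ⇓ KI

Derivation:
Term A:
  start: I(II(II)(IK(KI)))(KI(SK)(SK(IK))K)
  →1  II(II)(IK(KI))(KI(SK)(SK(IK))K)
  →2  I(II)(IK(KI))(KI(SK)(SK(IK))K)
  →3  II(IK(KI))(KI(SK)(SK(IK))K)
  →4  I(IK(KI))(KI(SK)(SK(IK))K)
  →5  IK(KI)(KI(SK)(SK(IK))K)
  →6  K(KI)(KI(SK)(SK(IK))K)
  →7  KI

Term B:
  start: IK(KI)(KK(IK))
  →1  K(KI)(KK(IK))
  →2  KI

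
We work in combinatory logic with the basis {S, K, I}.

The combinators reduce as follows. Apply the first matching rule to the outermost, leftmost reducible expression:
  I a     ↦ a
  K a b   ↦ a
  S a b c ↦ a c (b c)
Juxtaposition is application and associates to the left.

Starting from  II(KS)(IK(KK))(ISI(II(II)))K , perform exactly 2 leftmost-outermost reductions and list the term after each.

Answer: after 2 steps: KS(IK(KK))(ISI(II(II)))K

Derivation:
  start: II(KS)(IK(KK))(ISI(II(II)))K
  →1  I(KS)(IK(KK))(ISI(II(II)))K
  →2  KS(IK(KK))(ISI(II(II)))K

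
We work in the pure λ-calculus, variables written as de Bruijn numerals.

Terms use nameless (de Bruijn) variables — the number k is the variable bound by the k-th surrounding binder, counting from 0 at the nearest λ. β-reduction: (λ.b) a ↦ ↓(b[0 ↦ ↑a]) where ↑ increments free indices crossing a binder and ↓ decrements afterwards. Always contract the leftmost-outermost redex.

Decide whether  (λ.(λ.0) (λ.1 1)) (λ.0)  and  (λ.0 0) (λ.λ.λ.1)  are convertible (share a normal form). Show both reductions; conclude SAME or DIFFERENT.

Term A:
  start: (λ.(λ.0) (λ.1 1)) (λ.0)
  [1] (λ.0) (λ.(λ.0) (λ.0))
  [2] λ.(λ.0) (λ.0)
  [3] λ.λ.0

Term B:
  start: (λ.0 0) (λ.λ.λ.1)
  [1] (λ.λ.λ.1) (λ.λ.λ.1)
  [2] λ.λ.1

Answer: DIFFERENT — A ⇓ λ.λ.0, B ⇓ λ.λ.1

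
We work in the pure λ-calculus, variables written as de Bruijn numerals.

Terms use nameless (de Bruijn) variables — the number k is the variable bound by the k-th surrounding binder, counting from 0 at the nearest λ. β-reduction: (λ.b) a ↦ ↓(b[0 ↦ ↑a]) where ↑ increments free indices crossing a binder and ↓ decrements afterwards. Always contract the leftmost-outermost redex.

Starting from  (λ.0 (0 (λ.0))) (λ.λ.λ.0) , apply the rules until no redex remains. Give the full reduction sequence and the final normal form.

Answer: normal form = λ.λ.0  (in 2 steps)

Derivation:
  start: (λ.0 (0 (λ.0))) (λ.λ.λ.0)
  [1] (λ.λ.λ.0) ((λ.λ.λ.0) (λ.0))
  [2] λ.λ.0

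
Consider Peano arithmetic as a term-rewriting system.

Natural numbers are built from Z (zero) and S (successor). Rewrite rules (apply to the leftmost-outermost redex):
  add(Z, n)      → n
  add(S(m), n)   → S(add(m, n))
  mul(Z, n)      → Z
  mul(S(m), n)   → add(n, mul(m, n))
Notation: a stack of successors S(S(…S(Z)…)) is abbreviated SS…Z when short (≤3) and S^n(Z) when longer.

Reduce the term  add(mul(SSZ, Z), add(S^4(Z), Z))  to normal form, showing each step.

  start: add(mul(SSZ, Z), add(S^4(Z), Z))
  →1  add(add(Z, mul(SZ, Z)), add(S^4(Z), Z))
  →2  add(mul(SZ, Z), add(S^4(Z), Z))
  →3  add(add(Z, mul(Z, Z)), add(S^4(Z), Z))
  →4  add(mul(Z, Z), add(S^4(Z), Z))
  →5  add(Z, add(S^4(Z), Z))
  →6  add(S^4(Z), Z)
  →7  S(add(SSSZ, Z))
  →8  S(S(add(SSZ, Z)))
  →9  S(S(S(add(SZ, Z))))
  →10  S(S(S(S(add(Z, Z)))))
  →11  S^4(Z)

Answer: normal form = S^4(Z)  (in 11 steps)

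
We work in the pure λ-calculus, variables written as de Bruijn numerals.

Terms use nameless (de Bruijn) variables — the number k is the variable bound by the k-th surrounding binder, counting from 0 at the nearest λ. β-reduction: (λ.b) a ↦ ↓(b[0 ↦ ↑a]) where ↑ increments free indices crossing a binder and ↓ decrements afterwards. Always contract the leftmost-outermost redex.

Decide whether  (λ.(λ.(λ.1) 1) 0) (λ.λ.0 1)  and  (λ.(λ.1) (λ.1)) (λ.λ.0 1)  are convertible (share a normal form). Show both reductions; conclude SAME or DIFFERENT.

Answer: SAME — A ⇓ λ.λ.0 1, B ⇓ λ.λ.0 1

Derivation:
Term A:
  start: (λ.(λ.(λ.1) 1) 0) (λ.λ.0 1)
  step 1: (λ.(λ.1) (λ.λ.0 1)) (λ.λ.0 1)
  step 2: (λ.λ.λ.0 1) (λ.λ.0 1)
  step 3: λ.λ.0 1

Term B:
  start: (λ.(λ.1) (λ.1)) (λ.λ.0 1)
  step 1: (λ.λ.λ.0 1) (λ.λ.λ.0 1)
  step 2: λ.λ.0 1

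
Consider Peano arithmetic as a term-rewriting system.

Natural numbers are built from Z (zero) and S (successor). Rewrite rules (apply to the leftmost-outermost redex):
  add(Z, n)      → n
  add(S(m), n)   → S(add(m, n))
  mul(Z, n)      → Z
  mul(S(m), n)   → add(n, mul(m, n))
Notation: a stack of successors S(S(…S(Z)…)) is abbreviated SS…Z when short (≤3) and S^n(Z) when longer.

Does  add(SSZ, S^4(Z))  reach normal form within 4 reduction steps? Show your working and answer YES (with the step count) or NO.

Answer: YES — reaches normal form S^6(Z) in 3 ≤ 4 steps

Reduction:
  start: add(SSZ, S^4(Z))
  →1  S(add(SZ, S^4(Z)))
  →2  S(S(add(Z, S^4(Z))))
  →3  S^6(Z)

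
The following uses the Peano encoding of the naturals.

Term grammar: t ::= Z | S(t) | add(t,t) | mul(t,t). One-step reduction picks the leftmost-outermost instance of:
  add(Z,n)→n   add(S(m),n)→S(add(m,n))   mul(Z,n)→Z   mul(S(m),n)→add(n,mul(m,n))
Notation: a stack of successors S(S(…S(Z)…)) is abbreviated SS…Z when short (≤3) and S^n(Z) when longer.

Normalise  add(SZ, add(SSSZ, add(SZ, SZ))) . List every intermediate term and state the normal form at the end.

Answer: normal form = S^6(Z)  (in 8 steps)

Derivation:
  start: add(SZ, add(SSSZ, add(SZ, SZ)))
  [1] S(add(Z, add(SSSZ, add(SZ, SZ))))
  [2] S(add(SSSZ, add(SZ, SZ)))
  [3] S(S(add(SSZ, add(SZ, SZ))))
  [4] S(S(S(add(SZ, add(SZ, SZ)))))
  [5] S(S(S(S(add(Z, add(SZ, SZ))))))
  [6] S(S(S(S(add(SZ, SZ)))))
  [7] S(S(S(S(S(add(Z, SZ))))))
  [8] S^6(Z)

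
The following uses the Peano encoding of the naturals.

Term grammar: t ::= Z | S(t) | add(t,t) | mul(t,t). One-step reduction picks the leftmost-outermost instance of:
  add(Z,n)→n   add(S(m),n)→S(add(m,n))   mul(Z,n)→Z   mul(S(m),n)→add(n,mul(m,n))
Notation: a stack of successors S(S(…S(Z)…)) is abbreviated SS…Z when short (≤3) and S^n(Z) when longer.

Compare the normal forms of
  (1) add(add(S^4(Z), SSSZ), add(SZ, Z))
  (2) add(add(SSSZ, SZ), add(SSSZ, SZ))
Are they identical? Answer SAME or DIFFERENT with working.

Answer: SAME — A ⇓ S^8(Z), B ⇓ S^8(Z)

Derivation:
Term A:
  start: add(add(S^4(Z), SSSZ), add(SZ, Z))
  [1] add(S(add(SSSZ, SSSZ)), add(SZ, Z))
  [2] S(add(add(SSSZ, SSSZ), add(SZ, Z)))
  [3] S(add(S(add(SSZ, SSSZ)), add(SZ, Z)))
  [4] S(S(add(add(SSZ, SSSZ), add(SZ, Z))))
  [5] S(S(add(S(add(SZ, SSSZ)), add(SZ, Z))))
  [6] S(S(S(add(add(SZ, SSSZ), add(SZ, Z)))))
  [7] S(S(S(add(S(add(Z, SSSZ)), add(SZ, Z)))))
  [8] S(S(S(S(add(add(Z, SSSZ), add(SZ, Z))))))
  [9] S(S(S(S(add(SSSZ, add(SZ, Z))))))
  [10] S(S(S(S(S(add(SSZ, add(SZ, Z)))))))
  [11] S(S(S(S(S(S(add(SZ, add(SZ, Z))))))))
  [12] S(S(S(S(S(S(S(add(Z, add(SZ, Z)))))))))
  [13] S(S(S(S(S(S(S(add(SZ, Z))))))))
  [14] S(S(S(S(S(S(S(S(add(Z, Z)))))))))
  [15] S^8(Z)

Term B:
  start: add(add(SSSZ, SZ), add(SSSZ, SZ))
  [1] add(S(add(SSZ, SZ)), add(SSSZ, SZ))
  [2] S(add(add(SSZ, SZ), add(SSSZ, SZ)))
  [3] S(add(S(add(SZ, SZ)), add(SSSZ, SZ)))
  [4] S(S(add(add(SZ, SZ), add(SSSZ, SZ))))
  [5] S(S(add(S(add(Z, SZ)), add(SSSZ, SZ))))
  [6] S(S(S(add(add(Z, SZ), add(SSSZ, SZ)))))
  [7] S(S(S(add(SZ, add(SSSZ, SZ)))))
  [8] S(S(S(S(add(Z, add(SSSZ, SZ))))))
  [9] S(S(S(S(add(SSSZ, SZ)))))
  [10] S(S(S(S(S(add(SSZ, SZ))))))
  [11] S(S(S(S(S(S(add(SZ, SZ)))))))
  [12] S(S(S(S(S(S(S(add(Z, SZ))))))))
  [13] S^8(Z)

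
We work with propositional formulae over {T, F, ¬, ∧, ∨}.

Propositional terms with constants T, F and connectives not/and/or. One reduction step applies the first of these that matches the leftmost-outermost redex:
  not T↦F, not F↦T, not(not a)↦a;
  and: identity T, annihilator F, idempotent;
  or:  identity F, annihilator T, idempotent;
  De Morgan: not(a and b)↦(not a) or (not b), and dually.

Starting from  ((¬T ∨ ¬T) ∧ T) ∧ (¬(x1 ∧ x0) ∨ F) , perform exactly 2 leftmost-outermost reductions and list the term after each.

  start: ((¬T ∨ ¬T) ∧ T) ∧ (¬(x1 ∧ x0) ∨ F)
  step 1: (¬T ∨ ¬T) ∧ (¬(x1 ∧ x0) ∨ F)
  step 2: ¬T ∧ (¬(x1 ∧ x0) ∨ F)

Answer: after 2 steps: ¬T ∧ (¬(x1 ∧ x0) ∨ F)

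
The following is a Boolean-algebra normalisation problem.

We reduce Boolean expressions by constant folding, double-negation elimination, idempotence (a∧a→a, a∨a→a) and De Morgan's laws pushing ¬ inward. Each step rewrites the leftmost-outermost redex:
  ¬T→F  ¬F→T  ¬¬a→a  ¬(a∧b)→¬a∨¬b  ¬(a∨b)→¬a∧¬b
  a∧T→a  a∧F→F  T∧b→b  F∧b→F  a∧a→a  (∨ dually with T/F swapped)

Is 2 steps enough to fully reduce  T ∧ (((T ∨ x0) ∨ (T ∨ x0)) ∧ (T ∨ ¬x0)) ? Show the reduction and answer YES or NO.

  start: T ∧ (((T ∨ x0) ∨ (T ∨ x0)) ∧ (T ∨ ¬x0))
  step 1: ((T ∨ x0) ∨ (T ∨ x0)) ∧ (T ∨ ¬x0)
  step 2: (T ∨ x0) ∧ (T ∨ ¬x0)

Answer: NO — after 2 steps the term is (T ∨ x0) ∧ (T ∨ ¬x0), not yet normal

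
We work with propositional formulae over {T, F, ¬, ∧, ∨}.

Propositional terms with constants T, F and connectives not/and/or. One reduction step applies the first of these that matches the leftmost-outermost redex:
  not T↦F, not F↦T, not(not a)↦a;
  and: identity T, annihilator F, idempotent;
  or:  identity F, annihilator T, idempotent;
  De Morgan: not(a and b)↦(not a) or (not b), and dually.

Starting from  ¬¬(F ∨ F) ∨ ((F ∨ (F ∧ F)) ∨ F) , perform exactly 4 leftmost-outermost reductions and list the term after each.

  start: ¬¬(F ∨ F) ∨ ((F ∨ (F ∧ F)) ∨ F)
  step 1: (F ∨ F) ∨ ((F ∨ (F ∧ F)) ∨ F)
  step 2: F ∨ ((F ∨ (F ∧ F)) ∨ F)
  step 3: (F ∨ (F ∧ F)) ∨ F
  step 4: F ∨ (F ∧ F)

Answer: after 4 steps: F ∨ (F ∧ F)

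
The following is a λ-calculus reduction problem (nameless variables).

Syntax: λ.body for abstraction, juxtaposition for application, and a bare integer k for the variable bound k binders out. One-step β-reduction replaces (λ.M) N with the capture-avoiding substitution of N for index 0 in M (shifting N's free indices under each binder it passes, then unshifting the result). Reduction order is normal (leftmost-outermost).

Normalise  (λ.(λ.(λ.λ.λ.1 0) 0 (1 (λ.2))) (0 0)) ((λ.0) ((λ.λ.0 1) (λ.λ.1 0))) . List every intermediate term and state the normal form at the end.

Answer: normal form = λ.0 (λ.λ.1 0)  (in 11 steps)

Derivation:
  start: (λ.(λ.(λ.λ.λ.1 0) 0 (1 (λ.2))) (0 0)) ((λ.0) ((λ.λ.0 1) (λ.λ.1 0)))
  →1  (λ.(λ.λ.λ.1 0) 0 ((λ.0) ((λ.λ.0 1) (λ.λ.1 0)) (λ.(λ.0) ((λ.λ.0 1) (λ.λ.1 0))))) ((λ.0) ((λ.λ.0 1) (λ.λ.1 0)) ((λ.0) ((λ.λ.0 1) (λ.λ.1 0))))
  →2  (λ.λ.λ.1 0) ((λ.0) ((λ.λ.0 1) (λ.λ.1 0)) ((λ.0) ((λ.λ.0 1) (λ.λ.1 0)))) ((λ.0) ((λ.λ.0 1) (λ.λ.1 0)) (λ.(λ.0) ((λ.λ.0 1) (λ.λ.1 0))))
  →3  (λ.λ.1 0) ((λ.0) ((λ.λ.0 1) (λ.λ.1 0)) (λ.(λ.0) ((λ.λ.0 1) (λ.λ.1 0))))
  →4  λ.(λ.0) ((λ.λ.0 1) (λ.λ.1 0)) (λ.(λ.0) ((λ.λ.0 1) (λ.λ.1 0))) 0
  →5  λ.(λ.λ.0 1) (λ.λ.1 0) (λ.(λ.0) ((λ.λ.0 1) (λ.λ.1 0))) 0
  →6  λ.(λ.0 (λ.λ.1 0)) (λ.(λ.0) ((λ.λ.0 1) (λ.λ.1 0))) 0
  →7  λ.(λ.(λ.0) ((λ.λ.0 1) (λ.λ.1 0))) (λ.λ.1 0) 0
  →8  λ.(λ.0) ((λ.λ.0 1) (λ.λ.1 0)) 0
  →9  λ.(λ.λ.0 1) (λ.λ.1 0) 0
  →10  λ.(λ.0 (λ.λ.1 0)) 0
  →11  λ.0 (λ.λ.1 0)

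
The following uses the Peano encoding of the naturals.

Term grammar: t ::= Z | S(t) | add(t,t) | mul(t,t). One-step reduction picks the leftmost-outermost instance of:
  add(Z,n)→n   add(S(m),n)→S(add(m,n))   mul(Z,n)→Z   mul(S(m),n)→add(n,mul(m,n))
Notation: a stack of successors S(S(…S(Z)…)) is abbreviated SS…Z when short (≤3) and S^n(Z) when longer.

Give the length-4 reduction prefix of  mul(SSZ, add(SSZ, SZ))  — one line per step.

Answer: after 4 steps: S(add(S(add(Z, SZ)), mul(SZ, add(SSZ, SZ))))

Reduction:
  start: mul(SSZ, add(SSZ, SZ))
  [1] add(add(SSZ, SZ), mul(SZ, add(SSZ, SZ)))
  [2] add(S(add(SZ, SZ)), mul(SZ, add(SSZ, SZ)))
  [3] S(add(add(SZ, SZ), mul(SZ, add(SSZ, SZ))))
  [4] S(add(S(add(Z, SZ)), mul(SZ, add(SSZ, SZ))))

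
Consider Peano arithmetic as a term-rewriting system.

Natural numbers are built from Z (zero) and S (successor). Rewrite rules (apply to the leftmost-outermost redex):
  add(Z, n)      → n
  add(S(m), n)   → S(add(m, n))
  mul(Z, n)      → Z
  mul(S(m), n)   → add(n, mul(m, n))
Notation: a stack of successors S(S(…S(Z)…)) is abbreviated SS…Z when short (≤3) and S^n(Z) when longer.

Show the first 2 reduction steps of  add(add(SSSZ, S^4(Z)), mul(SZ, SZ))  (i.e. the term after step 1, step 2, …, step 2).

Answer: after 2 steps: S(add(add(SSZ, S^4(Z)), mul(SZ, SZ)))

Reduction:
  start: add(add(SSSZ, S^4(Z)), mul(SZ, SZ))
  step 1: add(S(add(SSZ, S^4(Z))), mul(SZ, SZ))
  step 2: S(add(add(SSZ, S^4(Z)), mul(SZ, SZ)))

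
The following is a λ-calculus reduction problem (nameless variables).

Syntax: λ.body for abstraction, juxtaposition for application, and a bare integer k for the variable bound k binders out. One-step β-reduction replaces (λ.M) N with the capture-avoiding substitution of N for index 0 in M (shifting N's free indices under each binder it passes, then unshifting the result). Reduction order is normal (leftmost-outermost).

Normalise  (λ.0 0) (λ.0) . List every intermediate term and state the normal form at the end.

  start: (λ.0 0) (λ.0)
  [1] (λ.0) (λ.0)
  [2] λ.0

Answer: normal form = λ.0  (in 2 steps)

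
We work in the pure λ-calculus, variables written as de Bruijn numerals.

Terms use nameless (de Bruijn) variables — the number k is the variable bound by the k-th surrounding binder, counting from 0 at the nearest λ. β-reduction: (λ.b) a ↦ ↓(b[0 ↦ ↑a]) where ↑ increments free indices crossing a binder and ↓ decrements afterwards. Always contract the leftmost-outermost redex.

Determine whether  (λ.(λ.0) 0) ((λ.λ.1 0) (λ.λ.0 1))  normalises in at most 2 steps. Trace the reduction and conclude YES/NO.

  start: (λ.(λ.0) 0) ((λ.λ.1 0) (λ.λ.0 1))
  [1] (λ.0) ((λ.λ.1 0) (λ.λ.0 1))
  [2] (λ.λ.1 0) (λ.λ.0 1)

Answer: NO — after 2 steps the term is (λ.λ.1 0) (λ.λ.0 1), not yet normal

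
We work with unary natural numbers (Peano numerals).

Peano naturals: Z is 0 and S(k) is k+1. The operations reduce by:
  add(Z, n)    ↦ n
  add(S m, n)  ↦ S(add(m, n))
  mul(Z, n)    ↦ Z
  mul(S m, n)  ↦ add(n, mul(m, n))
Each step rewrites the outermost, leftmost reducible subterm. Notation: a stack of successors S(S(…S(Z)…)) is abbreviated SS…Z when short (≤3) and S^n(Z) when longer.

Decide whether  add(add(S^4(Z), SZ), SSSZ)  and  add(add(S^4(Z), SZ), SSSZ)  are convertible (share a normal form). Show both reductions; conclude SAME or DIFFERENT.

Answer: SAME — A ⇓ S^8(Z), B ⇓ S^8(Z)

Derivation:
Term A:
  start: add(add(S^4(Z), SZ), SSSZ)
  →1  add(S(add(SSSZ, SZ)), SSSZ)
  →2  S(add(add(SSSZ, SZ), SSSZ))
  →3  S(add(S(add(SSZ, SZ)), SSSZ))
  →4  S(S(add(add(SSZ, SZ), SSSZ)))
  →5  S(S(add(S(add(SZ, SZ)), SSSZ)))
  →6  S(S(S(add(add(SZ, SZ), SSSZ))))
  →7  S(S(S(add(S(add(Z, SZ)), SSSZ))))
  →8  S(S(S(S(add(add(Z, SZ), SSSZ)))))
  →9  S(S(S(S(add(SZ, SSSZ)))))
  →10  S(S(S(S(S(add(Z, SSSZ))))))
  →11  S^8(Z)

Term B:
  start: add(add(S^4(Z), SZ), SSSZ)
  →1  add(S(add(SSSZ, SZ)), SSSZ)
  →2  S(add(add(SSSZ, SZ), SSSZ))
  →3  S(add(S(add(SSZ, SZ)), SSSZ))
  →4  S(S(add(add(SSZ, SZ), SSSZ)))
  →5  S(S(add(S(add(SZ, SZ)), SSSZ)))
  →6  S(S(S(add(add(SZ, SZ), SSSZ))))
  →7  S(S(S(add(S(add(Z, SZ)), SSSZ))))
  →8  S(S(S(S(add(add(Z, SZ), SSSZ)))))
  →9  S(S(S(S(add(SZ, SSSZ)))))
  →10  S(S(S(S(S(add(Z, SSSZ))))))
  →11  S^8(Z)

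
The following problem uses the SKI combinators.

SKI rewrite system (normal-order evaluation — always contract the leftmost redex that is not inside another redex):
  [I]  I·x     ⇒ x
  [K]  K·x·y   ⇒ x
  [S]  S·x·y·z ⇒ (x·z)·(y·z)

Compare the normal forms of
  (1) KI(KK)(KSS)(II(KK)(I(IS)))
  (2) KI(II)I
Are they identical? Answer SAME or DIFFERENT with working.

Term A:
  start: KI(KK)(KSS)(II(KK)(I(IS)))
  →1  I(KSS)(II(KK)(I(IS)))
  →2  KSS(II(KK)(I(IS)))
  →3  S(II(KK)(I(IS)))
  →4  S(I(KK)(I(IS)))
  →5  S(KK(I(IS)))
  →6  SK

Term B:
  start: KI(II)I
  →1  II
  →2  I

Answer: DIFFERENT — A ⇓ SK, B ⇓ I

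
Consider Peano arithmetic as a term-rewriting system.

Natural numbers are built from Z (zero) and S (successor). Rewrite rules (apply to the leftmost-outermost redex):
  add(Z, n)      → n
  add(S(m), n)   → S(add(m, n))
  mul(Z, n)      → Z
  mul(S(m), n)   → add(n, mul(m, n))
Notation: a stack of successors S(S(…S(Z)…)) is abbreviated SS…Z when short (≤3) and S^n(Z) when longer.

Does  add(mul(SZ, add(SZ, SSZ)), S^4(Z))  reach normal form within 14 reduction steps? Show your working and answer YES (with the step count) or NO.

Answer: YES — reaches normal form S^7(Z) in 12 ≤ 14 steps

Derivation:
  start: add(mul(SZ, add(SZ, SSZ)), S^4(Z))
  →1  add(add(add(SZ, SSZ), mul(Z, add(SZ, SSZ))), S^4(Z))
  →2  add(add(S(add(Z, SSZ)), mul(Z, add(SZ, SSZ))), S^4(Z))
  →3  add(S(add(add(Z, SSZ), mul(Z, add(SZ, SSZ)))), S^4(Z))
  →4  S(add(add(add(Z, SSZ), mul(Z, add(SZ, SSZ))), S^4(Z)))
  →5  S(add(add(SSZ, mul(Z, add(SZ, SSZ))), S^4(Z)))
  →6  S(add(S(add(SZ, mul(Z, add(SZ, SSZ)))), S^4(Z)))
  →7  S(S(add(add(SZ, mul(Z, add(SZ, SSZ))), S^4(Z))))
  →8  S(S(add(S(add(Z, mul(Z, add(SZ, SSZ)))), S^4(Z))))
  →9  S(S(S(add(add(Z, mul(Z, add(SZ, SSZ))), S^4(Z)))))
  →10  S(S(S(add(mul(Z, add(SZ, SSZ)), S^4(Z)))))
  →11  S(S(S(add(Z, S^4(Z)))))
  →12  S^7(Z)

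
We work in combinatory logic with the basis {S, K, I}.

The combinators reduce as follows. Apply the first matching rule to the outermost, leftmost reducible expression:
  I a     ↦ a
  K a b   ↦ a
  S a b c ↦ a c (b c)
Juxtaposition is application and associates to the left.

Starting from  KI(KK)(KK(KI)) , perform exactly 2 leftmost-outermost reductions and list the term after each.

  start: KI(KK)(KK(KI))
  step 1: I(KK(KI))
  step 2: KK(KI)

Answer: after 2 steps: KK(KI)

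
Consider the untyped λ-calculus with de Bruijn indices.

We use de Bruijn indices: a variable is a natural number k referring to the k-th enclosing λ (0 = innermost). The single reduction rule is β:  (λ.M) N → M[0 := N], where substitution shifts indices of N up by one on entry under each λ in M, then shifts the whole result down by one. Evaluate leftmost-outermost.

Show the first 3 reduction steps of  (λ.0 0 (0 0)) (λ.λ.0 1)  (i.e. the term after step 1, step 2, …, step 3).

  start: (λ.0 0 (0 0)) (λ.λ.0 1)
  →1  (λ.λ.0 1) (λ.λ.0 1) ((λ.λ.0 1) (λ.λ.0 1))
  →2  (λ.0 (λ.λ.0 1)) ((λ.λ.0 1) (λ.λ.0 1))
  →3  (λ.λ.0 1) (λ.λ.0 1) (λ.λ.0 1)

Answer: after 3 steps: (λ.λ.0 1) (λ.λ.0 1) (λ.λ.0 1)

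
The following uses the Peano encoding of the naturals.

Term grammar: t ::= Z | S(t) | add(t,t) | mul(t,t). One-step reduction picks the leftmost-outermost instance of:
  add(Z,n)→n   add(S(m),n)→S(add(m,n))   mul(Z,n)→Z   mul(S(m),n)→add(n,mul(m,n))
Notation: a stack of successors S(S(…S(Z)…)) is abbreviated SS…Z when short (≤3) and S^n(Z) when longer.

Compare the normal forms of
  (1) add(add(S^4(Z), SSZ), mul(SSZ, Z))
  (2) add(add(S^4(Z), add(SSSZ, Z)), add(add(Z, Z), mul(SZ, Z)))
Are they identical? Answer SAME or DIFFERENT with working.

Term A:
  start: add(add(S^4(Z), SSZ), mul(SSZ, Z))
  [1] add(S(add(SSSZ, SSZ)), mul(SSZ, Z))
  [2] S(add(add(SSSZ, SSZ), mul(SSZ, Z)))
  [3] S(add(S(add(SSZ, SSZ)), mul(SSZ, Z)))
  [4] S(S(add(add(SSZ, SSZ), mul(SSZ, Z))))
  [5] S(S(add(S(add(SZ, SSZ)), mul(SSZ, Z))))
  [6] S(S(S(add(add(SZ, SSZ), mul(SSZ, Z)))))
  [7] S(S(S(add(S(add(Z, SSZ)), mul(SSZ, Z)))))
  [8] S(S(S(S(add(add(Z, SSZ), mul(SSZ, Z))))))
  [9] S(S(S(S(add(SSZ, mul(SSZ, Z))))))
  [10] S(S(S(S(S(add(SZ, mul(SSZ, Z)))))))
  [11] S(S(S(S(S(S(add(Z, mul(SSZ, Z))))))))
  [12] S(S(S(S(S(S(mul(SSZ, Z)))))))
  [13] S(S(S(S(S(S(add(Z, mul(SZ, Z))))))))
  [14] S(S(S(S(S(S(mul(SZ, Z)))))))
  [15] S(S(S(S(S(S(add(Z, mul(Z, Z))))))))
  [16] S(S(S(S(S(S(mul(Z, Z)))))))
  [17] S^6(Z)

Term B:
  start: add(add(S^4(Z), add(SSSZ, Z)), add(add(Z, Z), mul(SZ, Z)))
  [1] add(S(add(SSSZ, add(SSSZ, Z))), add(add(Z, Z), mul(SZ, Z)))
  [2] S(add(add(SSSZ, add(SSSZ, Z)), add(add(Z, Z), mul(SZ, Z))))
  [3] S(add(S(add(SSZ, add(SSSZ, Z))), add(add(Z, Z), mul(SZ, Z))))
  [4] S(S(add(add(SSZ, add(SSSZ, Z)), add(add(Z, Z), mul(SZ, Z)))))
  [5] S(S(add(S(add(SZ, add(SSSZ, Z))), add(add(Z, Z), mul(SZ, Z)))))
  [6] S(S(S(add(add(SZ, add(SSSZ, Z)), add(add(Z, Z), mul(SZ, Z))))))
  [7] S(S(S(add(S(add(Z, add(SSSZ, Z))), add(add(Z, Z), mul(SZ, Z))))))
  [8] S(S(S(S(add(add(Z, add(SSSZ, Z)), add(add(Z, Z), mul(SZ, Z)))))))
  [9] S(S(S(S(add(add(SSSZ, Z), add(add(Z, Z), mul(SZ, Z)))))))
  [10] S(S(S(S(add(S(add(SSZ, Z)), add(add(Z, Z), mul(SZ, Z)))))))
  [11] S(S(S(S(S(add(add(SSZ, Z), add(add(Z, Z), mul(SZ, Z))))))))
  [12] S(S(S(S(S(add(S(add(SZ, Z)), add(add(Z, Z), mul(SZ, Z))))))))
  [13] S(S(S(S(S(S(add(add(SZ, Z), add(add(Z, Z), mul(SZ, Z)))))))))
  [14] S(S(S(S(S(S(add(S(add(Z, Z)), add(add(Z, Z), mul(SZ, Z)))))))))
  [15] S(S(S(S(S(S(S(add(add(Z, Z), add(add(Z, Z), mul(SZ, Z))))))))))
  [16] S(S(S(S(S(S(S(add(Z, add(add(Z, Z), mul(SZ, Z))))))))))
  [17] S(S(S(S(S(S(S(add(add(Z, Z), mul(SZ, Z)))))))))
  [18] S(S(S(S(S(S(S(add(Z, mul(SZ, Z)))))))))
  [19] S(S(S(S(S(S(S(mul(SZ, Z))))))))
  [20] S(S(S(S(S(S(S(add(Z, mul(Z, Z)))))))))
  [21] S(S(S(S(S(S(S(mul(Z, Z))))))))
  [22] S^7(Z)

Answer: DIFFERENT — A ⇓ S^6(Z), B ⇓ S^7(Z)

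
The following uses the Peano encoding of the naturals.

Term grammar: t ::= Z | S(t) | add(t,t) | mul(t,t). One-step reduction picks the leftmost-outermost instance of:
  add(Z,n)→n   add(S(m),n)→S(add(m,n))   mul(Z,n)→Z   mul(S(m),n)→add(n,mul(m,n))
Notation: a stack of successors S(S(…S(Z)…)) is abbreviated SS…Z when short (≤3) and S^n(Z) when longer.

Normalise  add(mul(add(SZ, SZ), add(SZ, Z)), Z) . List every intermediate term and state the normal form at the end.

  start: add(mul(add(SZ, SZ), add(SZ, Z)), Z)
  →1  add(mul(S(add(Z, SZ)), add(SZ, Z)), Z)
  →2  add(add(add(SZ, Z), mul(add(Z, SZ), add(SZ, Z))), Z)
  →3  add(add(S(add(Z, Z)), mul(add(Z, SZ), add(SZ, Z))), Z)
  →4  add(S(add(add(Z, Z), mul(add(Z, SZ), add(SZ, Z)))), Z)
  →5  S(add(add(add(Z, Z), mul(add(Z, SZ), add(SZ, Z))), Z))
  →6  S(add(add(Z, mul(add(Z, SZ), add(SZ, Z))), Z))
  →7  S(add(mul(add(Z, SZ), add(SZ, Z)), Z))
  →8  S(add(mul(SZ, add(SZ, Z)), Z))
  →9  S(add(add(add(SZ, Z), mul(Z, add(SZ, Z))), Z))
  →10  S(add(add(S(add(Z, Z)), mul(Z, add(SZ, Z))), Z))
  →11  S(add(S(add(add(Z, Z), mul(Z, add(SZ, Z)))), Z))
  →12  S(S(add(add(add(Z, Z), mul(Z, add(SZ, Z))), Z)))
  →13  S(S(add(add(Z, mul(Z, add(SZ, Z))), Z)))
  →14  S(S(add(mul(Z, add(SZ, Z)), Z)))
  →15  S(S(add(Z, Z)))
  →16  SSZ

Answer: normal form = SSZ  (in 16 steps)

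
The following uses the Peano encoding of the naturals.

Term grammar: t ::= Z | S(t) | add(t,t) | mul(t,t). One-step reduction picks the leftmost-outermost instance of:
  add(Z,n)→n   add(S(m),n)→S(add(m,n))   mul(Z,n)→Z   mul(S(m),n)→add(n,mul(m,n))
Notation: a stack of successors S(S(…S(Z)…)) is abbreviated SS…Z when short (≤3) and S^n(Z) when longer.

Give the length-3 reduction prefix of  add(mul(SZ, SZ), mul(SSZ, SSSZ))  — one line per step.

Answer: after 3 steps: S(add(add(Z, mul(Z, SZ)), mul(SSZ, SSSZ)))

Reduction:
  start: add(mul(SZ, SZ), mul(SSZ, SSSZ))
  →1  add(add(SZ, mul(Z, SZ)), mul(SSZ, SSSZ))
  →2  add(S(add(Z, mul(Z, SZ))), mul(SSZ, SSSZ))
  →3  S(add(add(Z, mul(Z, SZ)), mul(SSZ, SSSZ)))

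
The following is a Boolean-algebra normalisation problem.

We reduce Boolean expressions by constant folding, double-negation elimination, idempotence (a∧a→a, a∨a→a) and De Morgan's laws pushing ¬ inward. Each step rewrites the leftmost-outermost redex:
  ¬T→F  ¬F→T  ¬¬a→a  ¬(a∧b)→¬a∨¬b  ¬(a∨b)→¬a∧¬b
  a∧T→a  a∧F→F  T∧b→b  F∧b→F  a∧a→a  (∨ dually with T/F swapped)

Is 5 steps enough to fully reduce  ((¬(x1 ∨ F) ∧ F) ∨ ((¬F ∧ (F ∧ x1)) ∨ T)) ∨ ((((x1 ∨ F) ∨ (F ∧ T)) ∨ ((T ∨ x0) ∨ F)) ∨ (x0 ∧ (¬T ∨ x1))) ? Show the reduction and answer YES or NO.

  start: ((¬(x1 ∨ F) ∧ F) ∨ ((¬F ∧ (F ∧ x1)) ∨ T)) ∨ ((((x1 ∨ F) ∨ (F ∧ T)) ∨ ((T ∨ x0) ∨ F)) ∨ (x0 ∧ (¬T ∨ x1)))
  →1  (F ∨ ((¬F ∧ (F ∧ x1)) ∨ T)) ∨ ((((x1 ∨ F) ∨ (F ∧ T)) ∨ ((T ∨ x0) ∨ F)) ∨ (x0 ∧ (¬T ∨ x1)))
  →2  ((¬F ∧ (F ∧ x1)) ∨ T) ∨ ((((x1 ∨ F) ∨ (F ∧ T)) ∨ ((T ∨ x0) ∨ F)) ∨ (x0 ∧ (¬T ∨ x1)))
  →3  T ∨ ((((x1 ∨ F) ∨ (F ∧ T)) ∨ ((T ∨ x0) ∨ F)) ∨ (x0 ∧ (¬T ∨ x1)))
  →4  T

Answer: YES — reaches normal form T in 4 ≤ 5 steps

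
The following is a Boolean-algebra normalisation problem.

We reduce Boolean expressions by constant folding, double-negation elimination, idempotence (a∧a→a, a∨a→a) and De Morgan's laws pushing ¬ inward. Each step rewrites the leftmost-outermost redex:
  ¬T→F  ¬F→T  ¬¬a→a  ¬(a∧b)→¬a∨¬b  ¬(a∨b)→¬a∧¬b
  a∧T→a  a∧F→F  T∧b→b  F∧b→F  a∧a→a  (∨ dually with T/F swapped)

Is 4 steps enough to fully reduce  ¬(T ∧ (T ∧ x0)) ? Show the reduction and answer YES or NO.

Answer: NO — after 4 steps the term is ¬T ∨ ¬x0, not yet normal

Working:
  start: ¬(T ∧ (T ∧ x0))
  [1] ¬T ∨ ¬(T ∧ x0)
  [2] F ∨ ¬(T ∧ x0)
  [3] ¬(T ∧ x0)
  [4] ¬T ∨ ¬x0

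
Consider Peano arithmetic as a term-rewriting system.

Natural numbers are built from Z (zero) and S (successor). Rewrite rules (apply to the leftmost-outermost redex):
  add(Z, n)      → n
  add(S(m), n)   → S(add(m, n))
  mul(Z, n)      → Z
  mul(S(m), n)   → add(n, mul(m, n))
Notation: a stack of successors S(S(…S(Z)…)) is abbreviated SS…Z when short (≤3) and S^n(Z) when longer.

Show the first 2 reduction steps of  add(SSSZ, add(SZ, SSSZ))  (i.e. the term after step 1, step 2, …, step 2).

Answer: after 2 steps: S(S(add(SZ, add(SZ, SSSZ))))

Reduction:
  start: add(SSSZ, add(SZ, SSSZ))
  step 1: S(add(SSZ, add(SZ, SSSZ)))
  step 2: S(S(add(SZ, add(SZ, SSSZ))))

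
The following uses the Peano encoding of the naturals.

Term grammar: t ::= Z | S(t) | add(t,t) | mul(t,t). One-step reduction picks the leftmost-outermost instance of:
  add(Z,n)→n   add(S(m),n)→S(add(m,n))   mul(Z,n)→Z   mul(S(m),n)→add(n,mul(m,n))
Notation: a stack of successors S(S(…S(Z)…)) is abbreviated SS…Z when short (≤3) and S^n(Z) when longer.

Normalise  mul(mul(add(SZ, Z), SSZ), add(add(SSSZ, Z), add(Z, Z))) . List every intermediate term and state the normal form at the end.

  start: mul(mul(add(SZ, Z), SSZ), add(add(SSSZ, Z), add(Z, Z)))
  [1] mul(mul(S(add(Z, Z)), SSZ), add(add(SSSZ, Z), add(Z, Z)))
  [2] mul(add(SSZ, mul(add(Z, Z), SSZ)), add(add(SSSZ, Z), add(Z, Z)))
  [3] mul(S(add(SZ, mul(add(Z, Z), SSZ))), add(add(SSSZ, Z), add(Z, Z)))
  [4] add(add(add(SSSZ, Z), add(Z, Z)), mul(add(SZ, mul(add(Z, Z), SSZ)), add(add(SSSZ, Z), add(Z, Z))))
  [5] add(add(S(add(SSZ, Z)), add(Z, Z)), mul(add(SZ, mul(add(Z, Z), SSZ)), add(add(SSSZ, Z), add(Z, Z))))
  [6] add(S(add(add(SSZ, Z), add(Z, Z))), mul(add(SZ, mul(add(Z, Z), SSZ)), add(add(SSSZ, Z), add(Z, Z))))
  [7] S(add(add(add(SSZ, Z), add(Z, Z)), mul(add(SZ, mul(add(Z, Z), SSZ)), add(add(SSSZ, Z), add(Z, Z)))))
  [8] S(add(add(S(add(SZ, Z)), add(Z, Z)), mul(add(SZ, mul(add(Z, Z), SSZ)), add(add(SSSZ, Z), add(Z, Z)))))
  [9] S(add(S(add(add(SZ, Z), add(Z, Z))), mul(add(SZ, mul(add(Z, Z), SSZ)), add(add(SSSZ, Z), add(Z, Z)))))
  [10] S(S(add(add(add(SZ, Z), add(Z, Z)), mul(add(SZ, mul(add(Z, Z), SSZ)), add(add(SSSZ, Z), add(Z, Z))))))
  [11] S(S(add(add(S(add(Z, Z)), add(Z, Z)), mul(add(SZ, mul(add(Z, Z), SSZ)), add(add(SSSZ, Z), add(Z, Z))))))
  [12] S(S(add(S(add(add(Z, Z), add(Z, Z))), mul(add(SZ, mul(add(Z, Z), SSZ)), add(add(SSSZ, Z), add(Z, Z))))))
  [13] S(S(S(add(add(add(Z, Z), add(Z, Z)), mul(add(SZ, mul(add(Z, Z), SSZ)), add(add(SSSZ, Z), add(Z, Z)))))))
  [14] S(S(S(add(add(Z, add(Z, Z)), mul(add(SZ, mul(add(Z, Z), SSZ)), add(add(SSSZ, Z), add(Z, Z)))))))
  [15] S(S(S(add(add(Z, Z), mul(add(SZ, mul(add(Z, Z), SSZ)), add(add(SSSZ, Z), add(Z, Z)))))))
  [16] S(S(S(add(Z, mul(add(SZ, mul(add(Z, Z), SSZ)), add(add(SSSZ, Z), add(Z, Z)))))))
  [17] S(S(S(mul(add(SZ, mul(add(Z, Z), SSZ)), add(add(SSSZ, Z), add(Z, Z))))))
  [18] S(S(S(mul(S(add(Z, mul(add(Z, Z), SSZ))), add(add(SSSZ, Z), add(Z, Z))))))
  [19] S(S(S(add(add(add(SSSZ, Z), add(Z, Z)), mul(add(Z, mul(add(Z, Z), SSZ)), add(add(SSSZ, Z), add(Z, Z)))))))
  [20] S(S(S(add(add(S(add(SSZ, Z)), add(Z, Z)), mul(add(Z, mul(add(Z, Z), SSZ)), add(add(SSSZ, Z), add(Z, Z)))))))
  [21] S(S(S(add(S(add(add(SSZ, Z), add(Z, Z))), mul(add(Z, mul(add(Z, Z), SSZ)), add(add(SSSZ, Z), add(Z, Z)))))))
  [22] S(S(S(S(add(add(add(SSZ, Z), add(Z, Z)), mul(add(Z, mul(add(Z, Z), SSZ)), add(add(SSSZ, Z), add(Z, Z))))))))
  [23] S(S(S(S(add(add(S(add(SZ, Z)), add(Z, Z)), mul(add(Z, mul(add(Z, Z), SSZ)), add(add(SSSZ, Z), add(Z, Z))))))))
  [24] S(S(S(S(add(S(add(add(SZ, Z), add(Z, Z))), mul(add(Z, mul(add(Z, Z), SSZ)), add(add(SSSZ, Z), add(Z, Z))))))))
  [25] S(S(S(S(S(add(add(add(SZ, Z), add(Z, Z)), mul(add(Z, mul(add(Z, Z), SSZ)), add(add(SSSZ, Z), add(Z, Z)))))))))
  [26] S(S(S(S(S(add(add(S(add(Z, Z)), add(Z, Z)), mul(add(Z, mul(add(Z, Z), SSZ)), add(add(SSSZ, Z), add(Z, Z)))))))))
  [27] S(S(S(S(S(add(S(add(add(Z, Z), add(Z, Z))), mul(add(Z, mul(add(Z, Z), SSZ)), add(add(SSSZ, Z), add(Z, Z)))))))))
  [28] S(S(S(S(S(S(add(add(add(Z, Z), add(Z, Z)), mul(add(Z, mul(add(Z, Z), SSZ)), add(add(SSSZ, Z), add(Z, Z))))))))))
  [29] S(S(S(S(S(S(add(add(Z, add(Z, Z)), mul(add(Z, mul(add(Z, Z), SSZ)), add(add(SSSZ, Z), add(Z, Z))))))))))
  [30] S(S(S(S(S(S(add(add(Z, Z), mul(add(Z, mul(add(Z, Z), SSZ)), add(add(SSSZ, Z), add(Z, Z))))))))))
  [31] S(S(S(S(S(S(add(Z, mul(add(Z, mul(add(Z, Z), SSZ)), add(add(SSSZ, Z), add(Z, Z))))))))))
  [32] S(S(S(S(S(S(mul(add(Z, mul(add(Z, Z), SSZ)), add(add(SSSZ, Z), add(Z, Z)))))))))
  [33] S(S(S(S(S(S(mul(mul(add(Z, Z), SSZ), add(add(SSSZ, Z), add(Z, Z)))))))))
  [34] S(S(S(S(S(S(mul(mul(Z, SSZ), add(add(SSSZ, Z), add(Z, Z)))))))))
  [35] S(S(S(S(S(S(mul(Z, add(add(SSSZ, Z), add(Z, Z)))))))))
  [36] S^6(Z)

Answer: normal form = S^6(Z)  (in 36 steps)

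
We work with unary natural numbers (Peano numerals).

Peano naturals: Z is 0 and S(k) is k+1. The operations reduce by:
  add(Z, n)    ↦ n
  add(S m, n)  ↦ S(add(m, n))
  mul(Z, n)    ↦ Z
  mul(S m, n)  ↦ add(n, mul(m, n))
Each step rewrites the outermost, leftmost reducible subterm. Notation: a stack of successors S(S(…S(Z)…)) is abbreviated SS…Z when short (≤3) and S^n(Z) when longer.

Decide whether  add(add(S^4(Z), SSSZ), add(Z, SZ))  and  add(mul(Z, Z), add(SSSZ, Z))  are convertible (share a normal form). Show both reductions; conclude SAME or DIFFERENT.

Answer: DIFFERENT — A ⇓ S^8(Z), B ⇓ SSSZ

Working:
Term A:
  start: add(add(S^4(Z), SSSZ), add(Z, SZ))
  [1] add(S(add(SSSZ, SSSZ)), add(Z, SZ))
  [2] S(add(add(SSSZ, SSSZ), add(Z, SZ)))
  [3] S(add(S(add(SSZ, SSSZ)), add(Z, SZ)))
  [4] S(S(add(add(SSZ, SSSZ), add(Z, SZ))))
  [5] S(S(add(S(add(SZ, SSSZ)), add(Z, SZ))))
  [6] S(S(S(add(add(SZ, SSSZ), add(Z, SZ)))))
  [7] S(S(S(add(S(add(Z, SSSZ)), add(Z, SZ)))))
  [8] S(S(S(S(add(add(Z, SSSZ), add(Z, SZ))))))
  [9] S(S(S(S(add(SSSZ, add(Z, SZ))))))
  [10] S(S(S(S(S(add(SSZ, add(Z, SZ)))))))
  [11] S(S(S(S(S(S(add(SZ, add(Z, SZ))))))))
  [12] S(S(S(S(S(S(S(add(Z, add(Z, SZ)))))))))
  [13] S(S(S(S(S(S(S(add(Z, SZ))))))))
  [14] S^8(Z)

Term B:
  start: add(mul(Z, Z), add(SSSZ, Z))
  [1] add(Z, add(SSSZ, Z))
  [2] add(SSSZ, Z)
  [3] S(add(SSZ, Z))
  [4] S(S(add(SZ, Z)))
  [5] S(S(S(add(Z, Z))))
  [6] SSSZ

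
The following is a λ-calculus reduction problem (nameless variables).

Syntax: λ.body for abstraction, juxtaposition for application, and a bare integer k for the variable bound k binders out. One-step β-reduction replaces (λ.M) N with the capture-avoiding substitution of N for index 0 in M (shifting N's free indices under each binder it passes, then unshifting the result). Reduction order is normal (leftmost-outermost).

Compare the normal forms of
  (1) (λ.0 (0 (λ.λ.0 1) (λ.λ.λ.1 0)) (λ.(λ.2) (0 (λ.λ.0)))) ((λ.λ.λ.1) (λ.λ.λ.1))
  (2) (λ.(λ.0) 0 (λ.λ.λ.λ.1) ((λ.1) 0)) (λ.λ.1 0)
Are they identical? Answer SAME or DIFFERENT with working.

Term A:
  start: (λ.0 (0 (λ.λ.0 1) (λ.λ.λ.1 0)) (λ.(λ.2) (0 (λ.λ.0)))) ((λ.λ.λ.1) (λ.λ.λ.1))
  →1  (λ.λ.λ.1) (λ.λ.λ.1) ((λ.λ.λ.1) (λ.λ.λ.1) (λ.λ.0 1) (λ.λ.λ.1 0)) (λ.(λ.(λ.λ.λ.1) (λ.λ.λ.1)) (0 (λ.λ.0)))
  →2  (λ.λ.1) ((λ.λ.λ.1) (λ.λ.λ.1) (λ.λ.0 1) (λ.λ.λ.1 0)) (λ.(λ.(λ.λ.λ.1) (λ.λ.λ.1)) (0 (λ.λ.0)))
  →3  (λ.(λ.λ.λ.1) (λ.λ.λ.1) (λ.λ.0 1) (λ.λ.λ.1 0)) (λ.(λ.(λ.λ.λ.1) (λ.λ.λ.1)) (0 (λ.λ.0)))
  →4  (λ.λ.λ.1) (λ.λ.λ.1) (λ.λ.0 1) (λ.λ.λ.1 0)
  →5  (λ.λ.1) (λ.λ.0 1) (λ.λ.λ.1 0)
  →6  (λ.λ.λ.0 1) (λ.λ.λ.1 0)
  →7  λ.λ.0 1

Term B:
  start: (λ.(λ.0) 0 (λ.λ.λ.λ.1) ((λ.1) 0)) (λ.λ.1 0)
  →1  (λ.0) (λ.λ.1 0) (λ.λ.λ.λ.1) ((λ.λ.λ.1 0) (λ.λ.1 0))
  →2  (λ.λ.1 0) (λ.λ.λ.λ.1) ((λ.λ.λ.1 0) (λ.λ.1 0))
  →3  (λ.(λ.λ.λ.λ.1) 0) ((λ.λ.λ.1 0) (λ.λ.1 0))
  →4  (λ.λ.λ.λ.1) ((λ.λ.λ.1 0) (λ.λ.1 0))
  →5  λ.λ.λ.1

Answer: DIFFERENT — A ⇓ λ.λ.0 1, B ⇓ λ.λ.λ.1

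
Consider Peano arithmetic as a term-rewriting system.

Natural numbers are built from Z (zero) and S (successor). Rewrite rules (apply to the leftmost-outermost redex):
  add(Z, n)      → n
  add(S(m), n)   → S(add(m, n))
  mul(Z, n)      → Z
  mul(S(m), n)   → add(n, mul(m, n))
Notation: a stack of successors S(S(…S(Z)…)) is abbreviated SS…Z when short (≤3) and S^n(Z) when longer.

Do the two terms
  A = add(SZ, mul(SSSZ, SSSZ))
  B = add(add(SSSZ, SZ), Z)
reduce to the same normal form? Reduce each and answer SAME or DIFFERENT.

Term A:
  start: add(SZ, mul(SSSZ, SSSZ))
  [1] S(add(Z, mul(SSSZ, SSSZ)))
  [2] S(mul(SSSZ, SSSZ))
  [3] S(add(SSSZ, mul(SSZ, SSSZ)))
  [4] S(S(add(SSZ, mul(SSZ, SSSZ))))
  [5] S(S(S(add(SZ, mul(SSZ, SSSZ)))))
  [6] S(S(S(S(add(Z, mul(SSZ, SSSZ))))))
  [7] S(S(S(S(mul(SSZ, SSSZ)))))
  [8] S(S(S(S(add(SSSZ, mul(SZ, SSSZ))))))
  [9] S(S(S(S(S(add(SSZ, mul(SZ, SSSZ)))))))
  [10] S(S(S(S(S(S(add(SZ, mul(SZ, SSSZ))))))))
  [11] S(S(S(S(S(S(S(add(Z, mul(SZ, SSSZ)))))))))
  [12] S(S(S(S(S(S(S(mul(SZ, SSSZ))))))))
  [13] S(S(S(S(S(S(S(add(SSSZ, mul(Z, SSSZ)))))))))
  [14] S(S(S(S(S(S(S(S(add(SSZ, mul(Z, SSSZ))))))))))
  [15] S(S(S(S(S(S(S(S(S(add(SZ, mul(Z, SSSZ)))))))))))
  [16] S(S(S(S(S(S(S(S(S(S(add(Z, mul(Z, SSSZ))))))))))))
  [17] S(S(S(S(S(S(S(S(S(S(mul(Z, SSSZ)))))))))))
  [18] S^10(Z)

Term B:
  start: add(add(SSSZ, SZ), Z)
  [1] add(S(add(SSZ, SZ)), Z)
  [2] S(add(add(SSZ, SZ), Z))
  [3] S(add(S(add(SZ, SZ)), Z))
  [4] S(S(add(add(SZ, SZ), Z)))
  [5] S(S(add(S(add(Z, SZ)), Z)))
  [6] S(S(S(add(add(Z, SZ), Z))))
  [7] S(S(S(add(SZ, Z))))
  [8] S(S(S(S(add(Z, Z)))))
  [9] S^4(Z)

Answer: DIFFERENT — A ⇓ S^10(Z), B ⇓ S^4(Z)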